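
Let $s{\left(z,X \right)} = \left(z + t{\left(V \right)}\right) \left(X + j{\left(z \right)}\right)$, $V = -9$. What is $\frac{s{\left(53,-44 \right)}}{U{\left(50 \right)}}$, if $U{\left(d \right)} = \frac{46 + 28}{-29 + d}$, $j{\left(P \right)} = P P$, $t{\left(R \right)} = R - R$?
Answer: $\frac{3077445}{74} \approx 41587.0$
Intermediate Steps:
$t{\left(R \right)} = 0$
$j{\left(P \right)} = P^{2}$
$U{\left(d \right)} = \frac{74}{-29 + d}$
$s{\left(z,X \right)} = z \left(X + z^{2}\right)$ ($s{\left(z,X \right)} = \left(z + 0\right) \left(X + z^{2}\right) = z \left(X + z^{2}\right)$)
$\frac{s{\left(53,-44 \right)}}{U{\left(50 \right)}} = \frac{53 \left(-44 + 53^{2}\right)}{74 \frac{1}{-29 + 50}} = \frac{53 \left(-44 + 2809\right)}{74 \cdot \frac{1}{21}} = \frac{53 \cdot 2765}{74 \cdot \frac{1}{21}} = \frac{146545}{\frac{74}{21}} = 146545 \cdot \frac{21}{74} = \frac{3077445}{74}$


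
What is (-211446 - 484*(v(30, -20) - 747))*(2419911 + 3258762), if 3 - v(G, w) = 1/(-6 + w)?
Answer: 844029030768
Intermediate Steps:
v(G, w) = 3 - 1/(-6 + w)
(-211446 - 484*(v(30, -20) - 747))*(2419911 + 3258762) = (-211446 - 484*((-19 + 3*(-20))/(-6 - 20) - 747))*(2419911 + 3258762) = (-211446 - 484*((-19 - 60)/(-26) - 747))*5678673 = (-211446 - 484*(-1/26*(-79) - 747))*5678673 = (-211446 - 484*(79/26 - 747))*5678673 = (-211446 - 484*(-19343/26))*5678673 = (-211446 + 4681006/13)*5678673 = (1932208/13)*5678673 = 844029030768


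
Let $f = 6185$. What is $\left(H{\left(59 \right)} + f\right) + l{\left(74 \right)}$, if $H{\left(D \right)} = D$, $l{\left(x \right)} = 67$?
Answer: $6311$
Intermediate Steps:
$\left(H{\left(59 \right)} + f\right) + l{\left(74 \right)} = \left(59 + 6185\right) + 67 = 6244 + 67 = 6311$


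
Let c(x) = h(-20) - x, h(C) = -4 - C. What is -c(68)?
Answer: 52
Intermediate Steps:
c(x) = 16 - x (c(x) = (-4 - 1*(-20)) - x = (-4 + 20) - x = 16 - x)
-c(68) = -(16 - 1*68) = -(16 - 68) = -1*(-52) = 52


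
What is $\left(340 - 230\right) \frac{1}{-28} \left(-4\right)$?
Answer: $\frac{110}{7} \approx 15.714$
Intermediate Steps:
$\left(340 - 230\right) \frac{1}{-28} \left(-4\right) = 110 \left(\left(- \frac{1}{28}\right) \left(-4\right)\right) = 110 \cdot \frac{1}{7} = \frac{110}{7}$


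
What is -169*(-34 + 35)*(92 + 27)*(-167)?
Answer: 3358537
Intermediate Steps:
-169*(-34 + 35)*(92 + 27)*(-167) = -169*119*(-167) = -20111*(-167) = 3358537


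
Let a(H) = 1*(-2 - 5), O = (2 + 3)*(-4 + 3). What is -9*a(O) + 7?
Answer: 70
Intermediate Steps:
O = -5 (O = 5*(-1) = -5)
a(H) = -7 (a(H) = 1*(-7) = -7)
-9*a(O) + 7 = -9*(-7) + 7 = 63 + 7 = 70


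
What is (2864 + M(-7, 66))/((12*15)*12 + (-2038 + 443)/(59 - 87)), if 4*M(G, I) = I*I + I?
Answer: 111146/62075 ≈ 1.7905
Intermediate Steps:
M(G, I) = I/4 + I²/4 (M(G, I) = (I*I + I)/4 = (I² + I)/4 = (I + I²)/4 = I/4 + I²/4)
(2864 + M(-7, 66))/((12*15)*12 + (-2038 + 443)/(59 - 87)) = (2864 + (¼)*66*(1 + 66))/((12*15)*12 + (-2038 + 443)/(59 - 87)) = (2864 + (¼)*66*67)/(180*12 - 1595/(-28)) = (2864 + 2211/2)/(2160 - 1595*(-1/28)) = 7939/(2*(2160 + 1595/28)) = 7939/(2*(62075/28)) = (7939/2)*(28/62075) = 111146/62075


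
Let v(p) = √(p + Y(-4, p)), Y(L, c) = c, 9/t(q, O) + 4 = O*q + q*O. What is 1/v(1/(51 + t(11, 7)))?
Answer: √2553/10 ≈ 5.0527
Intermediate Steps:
t(q, O) = 9/(-4 + 2*O*q) (t(q, O) = 9/(-4 + (O*q + q*O)) = 9/(-4 + (O*q + O*q)) = 9/(-4 + 2*O*q))
v(p) = √2*√p (v(p) = √(p + p) = √(2*p) = √2*√p)
1/v(1/(51 + t(11, 7))) = 1/(√2*√(1/(51 + 9/(2*(-2 + 7*11))))) = 1/(√2*√(1/(51 + 9/(2*(-2 + 77))))) = 1/(√2*√(1/(51 + (9/2)/75))) = 1/(√2*√(1/(51 + (9/2)*(1/75)))) = 1/(√2*√(1/(51 + 3/50))) = 1/(√2*√(1/(2553/50))) = 1/(√2*√(50/2553)) = 1/(√2*(5*√5106/2553)) = 1/(10*√2553/2553) = √2553/10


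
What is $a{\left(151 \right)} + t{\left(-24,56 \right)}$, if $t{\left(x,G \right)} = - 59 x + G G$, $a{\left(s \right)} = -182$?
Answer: $4370$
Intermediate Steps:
$t{\left(x,G \right)} = G^{2} - 59 x$ ($t{\left(x,G \right)} = - 59 x + G^{2} = G^{2} - 59 x$)
$a{\left(151 \right)} + t{\left(-24,56 \right)} = -182 - \left(-1416 - 56^{2}\right) = -182 + \left(3136 + 1416\right) = -182 + 4552 = 4370$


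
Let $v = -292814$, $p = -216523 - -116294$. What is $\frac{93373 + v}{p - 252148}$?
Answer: $\frac{199441}{352377} \approx 0.56599$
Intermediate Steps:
$p = -100229$ ($p = -216523 + 116294 = -100229$)
$\frac{93373 + v}{p - 252148} = \frac{93373 - 292814}{-100229 - 252148} = - \frac{199441}{-352377} = \left(-199441\right) \left(- \frac{1}{352377}\right) = \frac{199441}{352377}$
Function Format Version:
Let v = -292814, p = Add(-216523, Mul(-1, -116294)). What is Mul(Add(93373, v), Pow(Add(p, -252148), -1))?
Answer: Rational(199441, 352377) ≈ 0.56599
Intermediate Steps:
p = -100229 (p = Add(-216523, 116294) = -100229)
Mul(Add(93373, v), Pow(Add(p, -252148), -1)) = Mul(Add(93373, -292814), Pow(Add(-100229, -252148), -1)) = Mul(-199441, Pow(-352377, -1)) = Mul(-199441, Rational(-1, 352377)) = Rational(199441, 352377)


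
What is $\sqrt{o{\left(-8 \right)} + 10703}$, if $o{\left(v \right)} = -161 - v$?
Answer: $5 \sqrt{422} \approx 102.71$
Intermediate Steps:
$\sqrt{o{\left(-8 \right)} + 10703} = \sqrt{\left(-161 - -8\right) + 10703} = \sqrt{\left(-161 + 8\right) + 10703} = \sqrt{-153 + 10703} = \sqrt{10550} = 5 \sqrt{422}$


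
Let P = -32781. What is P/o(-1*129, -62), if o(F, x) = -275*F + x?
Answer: -4683/5059 ≈ -0.92568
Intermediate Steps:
o(F, x) = x - 275*F
P/o(-1*129, -62) = -32781/(-62 - (-275)*129) = -32781/(-62 - 275*(-129)) = -32781/(-62 + 35475) = -32781/35413 = -32781*1/35413 = -4683/5059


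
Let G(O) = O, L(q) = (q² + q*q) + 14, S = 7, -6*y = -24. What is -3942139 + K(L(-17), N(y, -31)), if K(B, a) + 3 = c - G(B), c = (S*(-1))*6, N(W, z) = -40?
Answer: -3942776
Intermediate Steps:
y = 4 (y = -⅙*(-24) = 4)
L(q) = 14 + 2*q² (L(q) = (q² + q²) + 14 = 2*q² + 14 = 14 + 2*q²)
c = -42 (c = (7*(-1))*6 = -7*6 = -42)
K(B, a) = -45 - B (K(B, a) = -3 + (-42 - B) = -45 - B)
-3942139 + K(L(-17), N(y, -31)) = -3942139 + (-45 - (14 + 2*(-17)²)) = -3942139 + (-45 - (14 + 2*289)) = -3942139 + (-45 - (14 + 578)) = -3942139 + (-45 - 1*592) = -3942139 + (-45 - 592) = -3942139 - 637 = -3942776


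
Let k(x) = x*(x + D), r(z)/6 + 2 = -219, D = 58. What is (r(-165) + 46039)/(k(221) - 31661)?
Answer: 44713/29998 ≈ 1.4905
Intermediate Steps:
r(z) = -1326 (r(z) = -12 + 6*(-219) = -12 - 1314 = -1326)
k(x) = x*(58 + x) (k(x) = x*(x + 58) = x*(58 + x))
(r(-165) + 46039)/(k(221) - 31661) = (-1326 + 46039)/(221*(58 + 221) - 31661) = 44713/(221*279 - 31661) = 44713/(61659 - 31661) = 44713/29998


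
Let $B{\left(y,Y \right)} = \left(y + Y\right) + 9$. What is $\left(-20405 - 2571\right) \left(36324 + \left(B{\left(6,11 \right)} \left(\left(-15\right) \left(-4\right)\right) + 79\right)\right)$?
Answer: $-872237888$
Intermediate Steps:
$B{\left(y,Y \right)} = 9 + Y + y$ ($B{\left(y,Y \right)} = \left(Y + y\right) + 9 = 9 + Y + y$)
$\left(-20405 - 2571\right) \left(36324 + \left(B{\left(6,11 \right)} \left(\left(-15\right) \left(-4\right)\right) + 79\right)\right) = \left(-20405 - 2571\right) \left(36324 + \left(\left(9 + 11 + 6\right) \left(\left(-15\right) \left(-4\right)\right) + 79\right)\right) = - 22976 \left(36324 + \left(26 \cdot 60 + 79\right)\right) = - 22976 \left(36324 + \left(1560 + 79\right)\right) = - 22976 \left(36324 + 1639\right) = \left(-22976\right) 37963 = -872237888$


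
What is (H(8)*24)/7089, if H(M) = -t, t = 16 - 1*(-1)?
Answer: -8/139 ≈ -0.057554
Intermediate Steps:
t = 17 (t = 16 + 1 = 17)
H(M) = -17 (H(M) = -1*17 = -17)
(H(8)*24)/7089 = -17*24/7089 = -408*1/7089 = -8/139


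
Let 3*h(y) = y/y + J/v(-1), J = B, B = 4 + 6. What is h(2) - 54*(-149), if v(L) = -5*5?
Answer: 40231/5 ≈ 8046.2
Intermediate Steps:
B = 10
J = 10
v(L) = -25
h(y) = 1/5 (h(y) = (y/y + 10/(-25))/3 = (1 + 10*(-1/25))/3 = (1 - 2/5)/3 = (1/3)*(3/5) = 1/5)
h(2) - 54*(-149) = 1/5 - 54*(-149) = 1/5 + 8046 = 40231/5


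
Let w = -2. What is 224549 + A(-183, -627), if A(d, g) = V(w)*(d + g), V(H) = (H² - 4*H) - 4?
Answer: 218069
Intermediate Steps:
V(H) = -4 + H² - 4*H
A(d, g) = 8*d + 8*g (A(d, g) = (-4 + (-2)² - 4*(-2))*(d + g) = (-4 + 4 + 8)*(d + g) = 8*(d + g) = 8*d + 8*g)
224549 + A(-183, -627) = 224549 + (8*(-183) + 8*(-627)) = 224549 + (-1464 - 5016) = 224549 - 6480 = 218069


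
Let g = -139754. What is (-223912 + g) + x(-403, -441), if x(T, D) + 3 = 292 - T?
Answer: -362974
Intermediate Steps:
x(T, D) = 289 - T (x(T, D) = -3 + (292 - T) = 289 - T)
(-223912 + g) + x(-403, -441) = (-223912 - 139754) + (289 - 1*(-403)) = -363666 + (289 + 403) = -363666 + 692 = -362974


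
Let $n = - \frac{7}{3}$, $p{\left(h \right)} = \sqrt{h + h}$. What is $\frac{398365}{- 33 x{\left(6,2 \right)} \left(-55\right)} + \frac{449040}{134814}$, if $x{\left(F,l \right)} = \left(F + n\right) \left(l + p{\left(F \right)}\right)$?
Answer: $- \frac{126520407}{10874996} + \frac{7243 \sqrt{3}}{484} \approx 14.286$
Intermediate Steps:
$p{\left(h \right)} = \sqrt{2} \sqrt{h}$ ($p{\left(h \right)} = \sqrt{2 h} = \sqrt{2} \sqrt{h}$)
$n = - \frac{7}{3}$ ($n = \left(-7\right) \frac{1}{3} = - \frac{7}{3} \approx -2.3333$)
$x{\left(F,l \right)} = \left(- \frac{7}{3} + F\right) \left(l + \sqrt{2} \sqrt{F}\right)$ ($x{\left(F,l \right)} = \left(F - \frac{7}{3}\right) \left(l + \sqrt{2} \sqrt{F}\right) = \left(- \frac{7}{3} + F\right) \left(l + \sqrt{2} \sqrt{F}\right)$)
$\frac{398365}{- 33 x{\left(6,2 \right)} \left(-55\right)} + \frac{449040}{134814} = \frac{398365}{- 33 \left(\left(- \frac{7}{3}\right) 2 + 6 \cdot 2 + \sqrt{2} \cdot 6^{\frac{3}{2}} - \frac{7 \sqrt{2} \sqrt{6}}{3}\right) \left(-55\right)} + \frac{449040}{134814} = \frac{398365}{- 33 \left(- \frac{14}{3} + 12 + \sqrt{2} \cdot 6 \sqrt{6} - \frac{14 \sqrt{3}}{3}\right) \left(-55\right)} + 449040 \cdot \frac{1}{134814} = \frac{398365}{- 33 \left(- \frac{14}{3} + 12 + 12 \sqrt{3} - \frac{14 \sqrt{3}}{3}\right) \left(-55\right)} + \frac{74840}{22469} = \frac{398365}{- 33 \left(\frac{22}{3} + \frac{22 \sqrt{3}}{3}\right) \left(-55\right)} + \frac{74840}{22469} = \frac{398365}{\left(-242 - 242 \sqrt{3}\right) \left(-55\right)} + \frac{74840}{22469} = \frac{398365}{13310 + 13310 \sqrt{3}} + \frac{74840}{22469} = \frac{74840}{22469} + \frac{398365}{13310 + 13310 \sqrt{3}}$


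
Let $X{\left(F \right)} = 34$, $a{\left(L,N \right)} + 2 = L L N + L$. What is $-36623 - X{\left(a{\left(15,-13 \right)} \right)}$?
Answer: $-36657$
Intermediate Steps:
$a{\left(L,N \right)} = -2 + L + N L^{2}$ ($a{\left(L,N \right)} = -2 + \left(L L N + L\right) = -2 + \left(L^{2} N + L\right) = -2 + \left(N L^{2} + L\right) = -2 + \left(L + N L^{2}\right) = -2 + L + N L^{2}$)
$-36623 - X{\left(a{\left(15,-13 \right)} \right)} = -36623 - 34 = -36657$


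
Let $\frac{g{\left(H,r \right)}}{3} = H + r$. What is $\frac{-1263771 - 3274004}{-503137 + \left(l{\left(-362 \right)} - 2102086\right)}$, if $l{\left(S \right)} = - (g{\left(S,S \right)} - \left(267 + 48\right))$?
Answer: $\frac{4537775}{2602736} \approx 1.7435$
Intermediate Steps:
$g{\left(H,r \right)} = 3 H + 3 r$ ($g{\left(H,r \right)} = 3 \left(H + r\right) = 3 H + 3 r$)
$l{\left(S \right)} = 315 - 6 S$ ($l{\left(S \right)} = - (\left(3 S + 3 S\right) - \left(267 + 48\right)) = - (6 S - 315) = - (-315 + 6 S) = 315 - 6 S$)
$\frac{-1263771 - 3274004}{-503137 + \left(l{\left(-362 \right)} - 2102086\right)} = \frac{-1263771 - 3274004}{-503137 + \left(\left(315 - -2172\right) - 2102086\right)} = - \frac{4537775}{-503137 + \left(\left(315 + 2172\right) - 2102086\right)} = - \frac{4537775}{-503137 + \left(2487 - 2102086\right)} = - \frac{4537775}{-503137 - 2099599} = - \frac{4537775}{-2602736} = \left(-4537775\right) \left(- \frac{1}{2602736}\right) = \frac{4537775}{2602736}$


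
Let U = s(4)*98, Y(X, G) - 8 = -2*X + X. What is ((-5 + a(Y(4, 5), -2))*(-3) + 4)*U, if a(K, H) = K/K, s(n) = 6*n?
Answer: 37632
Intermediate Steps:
Y(X, G) = 8 - X (Y(X, G) = 8 + (-2*X + X) = 8 - X)
a(K, H) = 1
U = 2352 (U = (6*4)*98 = 24*98 = 2352)
((-5 + a(Y(4, 5), -2))*(-3) + 4)*U = ((-5 + 1)*(-3) + 4)*2352 = (-4*(-3) + 4)*2352 = (12 + 4)*2352 = 16*2352 = 37632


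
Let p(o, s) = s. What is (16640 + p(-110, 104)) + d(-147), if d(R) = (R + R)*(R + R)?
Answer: 103180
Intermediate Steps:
d(R) = 4*R² (d(R) = (2*R)*(2*R) = 4*R²)
(16640 + p(-110, 104)) + d(-147) = (16640 + 104) + 4*(-147)² = 16744 + 4*21609 = 16744 + 86436 = 103180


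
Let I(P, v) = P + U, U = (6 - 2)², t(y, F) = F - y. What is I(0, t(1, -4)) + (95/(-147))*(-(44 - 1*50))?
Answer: 594/49 ≈ 12.122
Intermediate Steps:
U = 16 (U = 4² = 16)
I(P, v) = 16 + P (I(P, v) = P + 16 = 16 + P)
I(0, t(1, -4)) + (95/(-147))*(-(44 - 1*50)) = (16 + 0) + (95/(-147))*(-(44 - 1*50)) = 16 + (95*(-1/147))*(-(44 - 50)) = 16 - (-95)*(-6)/147 = 16 - 95/147*6 = 16 - 190/49 = 594/49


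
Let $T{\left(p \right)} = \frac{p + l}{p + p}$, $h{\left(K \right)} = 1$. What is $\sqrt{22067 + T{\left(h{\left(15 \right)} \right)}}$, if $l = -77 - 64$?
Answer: $\sqrt{21997} \approx 148.31$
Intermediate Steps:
$l = -141$
$T{\left(p \right)} = \frac{-141 + p}{2 p}$ ($T{\left(p \right)} = \frac{p - 141}{p + p} = \frac{-141 + p}{2 p}$)
$\sqrt{22067 + T{\left(h{\left(15 \right)} \right)}} = \sqrt{22067 + \frac{-141 + 1}{2 \cdot 1}} = \sqrt{22067 + \frac{1}{2} \cdot 1 \left(-140\right)} = \sqrt{22067 - 70} = \sqrt{21997}$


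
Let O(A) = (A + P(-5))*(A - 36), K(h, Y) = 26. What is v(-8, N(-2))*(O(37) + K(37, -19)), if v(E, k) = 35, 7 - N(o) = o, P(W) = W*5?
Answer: 1330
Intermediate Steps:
P(W) = 5*W
N(o) = 7 - o
O(A) = (-36 + A)*(-25 + A) (O(A) = (A + 5*(-5))*(A - 36) = (A - 25)*(-36 + A) = (-25 + A)*(-36 + A) = (-36 + A)*(-25 + A))
v(-8, N(-2))*(O(37) + K(37, -19)) = 35*((900 + 37² - 61*37) + 26) = 35*((900 + 1369 - 2257) + 26) = 35*(12 + 26) = 35*38 = 1330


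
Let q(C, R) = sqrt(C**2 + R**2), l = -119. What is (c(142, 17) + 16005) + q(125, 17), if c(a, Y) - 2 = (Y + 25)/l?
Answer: 272113/17 + sqrt(15914) ≈ 16133.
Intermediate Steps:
c(a, Y) = 213/119 - Y/119 (c(a, Y) = 2 + (Y + 25)/(-119) = 2 + (25 + Y)*(-1/119) = 2 + (-25/119 - Y/119) = 213/119 - Y/119)
(c(142, 17) + 16005) + q(125, 17) = ((213/119 - 1/119*17) + 16005) + sqrt(125**2 + 17**2) = ((213/119 - 1/7) + 16005) + sqrt(15625 + 289) = (28/17 + 16005) + sqrt(15914) = 272113/17 + sqrt(15914)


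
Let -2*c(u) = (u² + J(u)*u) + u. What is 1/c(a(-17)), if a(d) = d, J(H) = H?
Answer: -2/561 ≈ -0.0035651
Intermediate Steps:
c(u) = -u² - u/2 (c(u) = -((u² + u*u) + u)/2 = -((u² + u²) + u)/2 = -(2*u² + u)/2 = -(u + 2*u²)/2 = -u² - u/2)
1/c(a(-17)) = 1/(-1*(-17)*(½ - 17)) = 1/(-1*(-17)*(-33/2)) = 1/(-561/2) = -2/561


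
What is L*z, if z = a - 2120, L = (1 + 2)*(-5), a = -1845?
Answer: 59475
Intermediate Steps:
L = -15 (L = 3*(-5) = -15)
z = -3965 (z = -1845 - 2120 = -3965)
L*z = -15*(-3965) = 59475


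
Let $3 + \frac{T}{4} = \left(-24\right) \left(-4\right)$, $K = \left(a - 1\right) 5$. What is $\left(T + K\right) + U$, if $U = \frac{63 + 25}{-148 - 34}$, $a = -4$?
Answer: $\frac{31533}{91} \approx 346.52$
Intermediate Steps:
$U = - \frac{44}{91}$ ($U = \frac{88}{-182} = 88 \left(- \frac{1}{182}\right) = - \frac{44}{91} \approx -0.48352$)
$K = -25$ ($K = \left(-4 - 1\right) 5 = \left(-5\right) 5 = -25$)
$T = 372$ ($T = -12 + 4 \left(\left(-24\right) \left(-4\right)\right) = -12 + 4 \cdot 96 = -12 + 384 = 372$)
$\left(T + K\right) + U = \left(372 - 25\right) - \frac{44}{91} = 347 - \frac{44}{91} = \frac{31533}{91}$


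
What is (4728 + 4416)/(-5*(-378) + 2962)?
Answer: 2286/1213 ≈ 1.8846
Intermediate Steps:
(4728 + 4416)/(-5*(-378) + 2962) = 9144/(1890 + 2962) = 9144/4852 = 9144*(1/4852) = 2286/1213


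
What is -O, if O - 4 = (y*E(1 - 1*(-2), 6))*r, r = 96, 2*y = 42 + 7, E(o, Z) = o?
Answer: -7060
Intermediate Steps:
y = 49/2 (y = (42 + 7)/2 = (½)*49 = 49/2 ≈ 24.500)
O = 7060 (O = 4 + (49*(1 - 1*(-2))/2)*96 = 4 + (49*(1 + 2)/2)*96 = 4 + ((49/2)*3)*96 = 4 + (147/2)*96 = 4 + 7056 = 7060)
-O = -1*7060 = -7060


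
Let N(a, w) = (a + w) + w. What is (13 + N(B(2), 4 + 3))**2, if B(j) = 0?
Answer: 729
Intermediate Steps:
N(a, w) = a + 2*w
(13 + N(B(2), 4 + 3))**2 = (13 + (0 + 2*(4 + 3)))**2 = (13 + (0 + 2*7))**2 = (13 + (0 + 14))**2 = (13 + 14)**2 = 27**2 = 729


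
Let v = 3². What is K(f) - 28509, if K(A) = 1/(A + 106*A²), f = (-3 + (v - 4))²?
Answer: -48465299/1700 ≈ -28509.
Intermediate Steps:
v = 9
f = 4 (f = (-3 + (9 - 4))² = (-3 + 5)² = 2² = 4)
K(f) - 28509 = 1/(4*(1 + 106*4)) - 28509 = 1/(4*(1 + 424)) - 28509 = (¼)/425 - 28509 = (¼)*(1/425) - 28509 = 1/1700 - 28509 = -48465299/1700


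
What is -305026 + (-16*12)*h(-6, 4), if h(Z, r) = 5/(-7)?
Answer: -2134222/7 ≈ -3.0489e+5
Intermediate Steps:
h(Z, r) = -5/7 (h(Z, r) = 5*(-⅐) = -5/7)
-305026 + (-16*12)*h(-6, 4) = -305026 - 16*12*(-5/7) = -305026 - 192*(-5/7) = -305026 + 960/7 = -2134222/7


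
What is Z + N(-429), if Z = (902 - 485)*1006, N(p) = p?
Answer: 419073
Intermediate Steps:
Z = 419502 (Z = 417*1006 = 419502)
Z + N(-429) = 419502 - 429 = 419073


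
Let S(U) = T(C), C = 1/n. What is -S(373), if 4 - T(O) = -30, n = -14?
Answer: -34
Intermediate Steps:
C = -1/14 (C = 1/(-14) = -1/14 ≈ -0.071429)
T(O) = 34 (T(O) = 4 - 1*(-30) = 4 + 30 = 34)
S(U) = 34
-S(373) = -1*34 = -34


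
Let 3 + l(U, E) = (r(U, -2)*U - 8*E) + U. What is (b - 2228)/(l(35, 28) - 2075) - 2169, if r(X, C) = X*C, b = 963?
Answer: -10229908/4717 ≈ -2168.7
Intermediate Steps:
r(X, C) = C*X
l(U, E) = -3 + U - 8*E - 2*U² (l(U, E) = -3 + (((-2*U)*U - 8*E) + U) = -3 + ((-2*U² - 8*E) + U) = -3 + ((-8*E - 2*U²) + U) = -3 + (U - 8*E - 2*U²) = -3 + U - 8*E - 2*U²)
(b - 2228)/(l(35, 28) - 2075) - 2169 = (963 - 2228)/((-3 + 35 - 8*28 - 2*35²) - 2075) - 2169 = -1265/((-3 + 35 - 224 - 2*1225) - 2075) - 2169 = -1265/((-3 + 35 - 224 - 2450) - 2075) - 2169 = -1265/(-2642 - 2075) - 2169 = -1265/(-4717) - 2169 = -1265*(-1/4717) - 2169 = 1265/4717 - 2169 = -10229908/4717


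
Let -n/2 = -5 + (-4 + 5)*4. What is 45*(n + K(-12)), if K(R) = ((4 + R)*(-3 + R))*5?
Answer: 27090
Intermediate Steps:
n = 2 (n = -2*(-5 + (-4 + 5)*4) = -2*(-5 + 1*4) = -2*(-5 + 4) = -2*(-1) = 2)
K(R) = 5*(-3 + R)*(4 + R) (K(R) = ((-3 + R)*(4 + R))*5 = 5*(-3 + R)*(4 + R))
45*(n + K(-12)) = 45*(2 + (-60 + 5*(-12) + 5*(-12)**2)) = 45*(2 + (-60 - 60 + 5*144)) = 45*(2 + (-60 - 60 + 720)) = 45*(2 + 600) = 45*602 = 27090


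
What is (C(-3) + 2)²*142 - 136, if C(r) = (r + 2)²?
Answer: 1142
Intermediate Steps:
C(r) = (2 + r)²
(C(-3) + 2)²*142 - 136 = ((2 - 3)² + 2)²*142 - 136 = ((-1)² + 2)²*142 - 136 = (1 + 2)²*142 - 136 = 3²*142 - 136 = 9*142 - 136 = 1278 - 136 = 1142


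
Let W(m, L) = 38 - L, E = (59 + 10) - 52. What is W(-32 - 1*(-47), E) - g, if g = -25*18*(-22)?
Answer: -9879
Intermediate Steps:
g = 9900 (g = -450*(-22) = 9900)
E = 17 (E = 69 - 52 = 17)
W(-32 - 1*(-47), E) - g = (38 - 1*17) - 1*9900 = (38 - 17) - 9900 = 21 - 9900 = -9879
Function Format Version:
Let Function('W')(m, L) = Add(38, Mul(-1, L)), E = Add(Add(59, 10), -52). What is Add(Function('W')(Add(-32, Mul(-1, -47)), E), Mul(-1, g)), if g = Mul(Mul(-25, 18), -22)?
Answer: -9879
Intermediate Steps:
g = 9900 (g = Mul(-450, -22) = 9900)
E = 17 (E = Add(69, -52) = 17)
Add(Function('W')(Add(-32, Mul(-1, -47)), E), Mul(-1, g)) = Add(Add(38, Mul(-1, 17)), Mul(-1, 9900)) = Add(Add(38, -17), -9900) = Add(21, -9900) = -9879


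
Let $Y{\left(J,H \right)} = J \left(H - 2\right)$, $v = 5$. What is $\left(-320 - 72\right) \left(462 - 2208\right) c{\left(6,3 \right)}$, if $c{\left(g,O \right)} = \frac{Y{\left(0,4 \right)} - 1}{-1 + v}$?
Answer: $-171108$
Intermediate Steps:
$Y{\left(J,H \right)} = J \left(-2 + H\right)$
$c{\left(g,O \right)} = - \frac{1}{4}$ ($c{\left(g,O \right)} = \frac{0 \left(-2 + 4\right) - 1}{-1 + 5} = \frac{0 \cdot 2 - 1}{4} = \left(0 - 1\right) \frac{1}{4} = \left(-1\right) \frac{1}{4} = - \frac{1}{4}$)
$\left(-320 - 72\right) \left(462 - 2208\right) c{\left(6,3 \right)} = \left(-320 - 72\right) \left(462 - 2208\right) \left(- \frac{1}{4}\right) = \left(-392\right) \left(-1746\right) \left(- \frac{1}{4}\right) = 684432 \left(- \frac{1}{4}\right) = -171108$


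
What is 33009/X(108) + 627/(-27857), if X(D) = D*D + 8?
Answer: 912213369/325146904 ≈ 2.8055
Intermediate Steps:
X(D) = 8 + D² (X(D) = D² + 8 = 8 + D²)
33009/X(108) + 627/(-27857) = 33009/(8 + 108²) + 627/(-27857) = 33009/(8 + 11664) + 627*(-1/27857) = 33009/11672 - 627/27857 = 912213369/325146904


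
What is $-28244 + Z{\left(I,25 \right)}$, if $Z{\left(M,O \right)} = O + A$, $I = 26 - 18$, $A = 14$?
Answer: $-28205$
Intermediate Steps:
$I = 8$
$Z{\left(M,O \right)} = 14 + O$ ($Z{\left(M,O \right)} = O + 14 = 14 + O$)
$-28244 + Z{\left(I,25 \right)} = -28244 + \left(14 + 25\right) = -28244 + 39 = -28205$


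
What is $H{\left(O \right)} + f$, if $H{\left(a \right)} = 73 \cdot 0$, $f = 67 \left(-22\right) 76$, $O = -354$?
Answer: $-112024$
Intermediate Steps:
$f = -112024$ ($f = \left(-1474\right) 76 = -112024$)
$H{\left(a \right)} = 0$
$H{\left(O \right)} + f = 0 - 112024 = -112024$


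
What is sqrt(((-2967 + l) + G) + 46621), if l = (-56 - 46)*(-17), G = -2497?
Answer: 29*sqrt(51) ≈ 207.10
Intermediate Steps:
l = 1734 (l = -102*(-17) = 1734)
sqrt(((-2967 + l) + G) + 46621) = sqrt(((-2967 + 1734) - 2497) + 46621) = sqrt((-1233 - 2497) + 46621) = sqrt(-3730 + 46621) = sqrt(42891) = 29*sqrt(51)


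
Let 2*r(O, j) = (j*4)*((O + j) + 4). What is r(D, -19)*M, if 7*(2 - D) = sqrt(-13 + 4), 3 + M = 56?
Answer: 26182 + 6042*I/7 ≈ 26182.0 + 863.14*I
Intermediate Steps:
M = 53 (M = -3 + 56 = 53)
D = 2 - 3*I/7 (D = 2 - sqrt(-13 + 4)/7 = 2 - 3*I/7 ≈ 2.0 - 0.42857*I)
r(O, j) = 2*j*(4 + O + j) (r(O, j) = ((j*4)*((O + j) + 4))/2 = ((4*j)*(4 + O + j))/2 = (4*j*(4 + O + j))/2 = 2*j*(4 + O + j))
r(D, -19)*M = (2*(-19)*(4 + (2 - 3*I/7) - 19))*53 = (2*(-19)*(-13 - 3*I/7))*53 = (494 + 114*I/7)*53 = 26182 + 6042*I/7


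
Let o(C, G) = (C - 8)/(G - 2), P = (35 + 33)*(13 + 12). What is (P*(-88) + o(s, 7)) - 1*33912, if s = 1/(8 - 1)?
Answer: -1284595/7 ≈ -1.8351e+5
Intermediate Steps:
P = 1700 (P = 68*25 = 1700)
s = ⅐ (s = 1/7 = ⅐ ≈ 0.14286)
o(C, G) = (-8 + C)/(-2 + G)
(P*(-88) + o(s, 7)) - 1*33912 = (1700*(-88) + (-8 + ⅐)/(-2 + 7)) - 1*33912 = (-149600 - 55/7/5) - 33912 = (-149600 + (⅕)*(-55/7)) - 33912 = (-149600 - 11/7) - 33912 = -1047211/7 - 33912 = -1284595/7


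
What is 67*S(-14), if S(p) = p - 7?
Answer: -1407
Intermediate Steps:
S(p) = -7 + p
67*S(-14) = 67*(-7 - 14) = 67*(-21) = -1407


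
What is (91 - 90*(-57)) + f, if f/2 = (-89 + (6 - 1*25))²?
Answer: 28549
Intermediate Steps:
f = 23328 (f = 2*(-89 + (6 - 1*25))² = 2*(-89 + (6 - 25))² = 2*(-89 - 19)² = 2*(-108)² = 2*11664 = 23328)
(91 - 90*(-57)) + f = (91 - 90*(-57)) + 23328 = (91 + 5130) + 23328 = 5221 + 23328 = 28549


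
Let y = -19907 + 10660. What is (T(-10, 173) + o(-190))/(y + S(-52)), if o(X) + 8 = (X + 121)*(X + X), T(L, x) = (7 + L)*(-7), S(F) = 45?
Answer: -26233/9202 ≈ -2.8508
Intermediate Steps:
y = -9247
T(L, x) = -49 - 7*L
o(X) = -8 + 2*X*(121 + X) (o(X) = -8 + (X + 121)*(X + X) = -8 + (121 + X)*(2*X) = -8 + 2*X*(121 + X))
(T(-10, 173) + o(-190))/(y + S(-52)) = ((-49 - 7*(-10)) + (-8 + 2*(-190)² + 242*(-190)))/(-9247 + 45) = ((-49 + 70) + (-8 + 2*36100 - 45980))/(-9202) = (21 + (-8 + 72200 - 45980))*(-1/9202) = (21 + 26212)*(-1/9202) = 26233*(-1/9202) = -26233/9202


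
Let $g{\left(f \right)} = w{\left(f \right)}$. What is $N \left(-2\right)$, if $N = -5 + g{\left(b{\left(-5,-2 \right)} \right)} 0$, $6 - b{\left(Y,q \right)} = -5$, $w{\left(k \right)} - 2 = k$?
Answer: $10$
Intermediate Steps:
$w{\left(k \right)} = 2 + k$
$b{\left(Y,q \right)} = 11$ ($b{\left(Y,q \right)} = 6 - -5 = 6 + 5 = 11$)
$g{\left(f \right)} = 2 + f$
$N = -5$ ($N = -5 + \left(2 + 11\right) 0 = -5 + 13 \cdot 0 = -5 + 0 = -5$)
$N \left(-2\right) = \left(-5\right) \left(-2\right) = 10$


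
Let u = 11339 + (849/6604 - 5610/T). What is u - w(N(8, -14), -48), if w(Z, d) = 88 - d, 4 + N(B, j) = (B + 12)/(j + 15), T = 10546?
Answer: 390106811633/34822892 ≈ 11203.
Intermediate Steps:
N(B, j) = -4 + (12 + B)/(15 + j) (N(B, j) = -4 + (B + 12)/(j + 15) = -4 + (12 + B)/(15 + j))
u = 394842724945/34822892 (u = 11339 + (849/6604 - 5610/10546) = 11339 + (849*(1/6604) - 5610*1/10546) = 11339 + (849/6604 - 2805/5273) = 11339 - 14047443/34822892 = 394842724945/34822892 ≈ 11339.)
u - w(N(8, -14), -48) = 394842724945/34822892 - (88 - 1*(-48)) = 394842724945/34822892 - (88 + 48) = 394842724945/34822892 - 1*136 = 394842724945/34822892 - 136 = 390106811633/34822892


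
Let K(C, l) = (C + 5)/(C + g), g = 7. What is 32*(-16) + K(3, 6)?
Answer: -2556/5 ≈ -511.20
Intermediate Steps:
K(C, l) = (5 + C)/(7 + C) (K(C, l) = (C + 5)/(C + 7) = (5 + C)/(7 + C))
32*(-16) + K(3, 6) = 32*(-16) + (5 + 3)/(7 + 3) = -512 + 8/10 = -512 + (⅒)*8 = -512 + ⅘ = -2556/5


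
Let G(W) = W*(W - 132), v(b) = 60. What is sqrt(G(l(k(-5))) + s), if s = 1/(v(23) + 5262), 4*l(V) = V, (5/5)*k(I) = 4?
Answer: I*sqrt(3710397282)/5322 ≈ 11.446*I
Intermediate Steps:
k(I) = 4
l(V) = V/4
G(W) = W*(-132 + W)
s = 1/5322 (s = 1/(60 + 5262) = 1/5322 ≈ 0.00018790)
sqrt(G(l(k(-5))) + s) = sqrt(((1/4)*4)*(-132 + (1/4)*4) + 1/5322) = sqrt(1*(-132 + 1) + 1/5322) = sqrt(1*(-131) + 1/5322) = sqrt(-131 + 1/5322) = sqrt(-697181/5322) = I*sqrt(3710397282)/5322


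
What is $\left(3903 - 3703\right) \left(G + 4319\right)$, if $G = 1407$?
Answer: $1145200$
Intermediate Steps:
$\left(3903 - 3703\right) \left(G + 4319\right) = \left(3903 - 3703\right) \left(1407 + 4319\right) = 200 \cdot 5726 = 1145200$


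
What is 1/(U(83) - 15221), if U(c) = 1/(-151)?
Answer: -151/2298372 ≈ -6.5699e-5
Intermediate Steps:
U(c) = -1/151
1/(U(83) - 15221) = 1/(-1/151 - 15221) = 1/(-2298372/151) = -151/2298372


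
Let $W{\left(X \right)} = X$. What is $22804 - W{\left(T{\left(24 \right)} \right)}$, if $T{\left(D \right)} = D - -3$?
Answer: $22777$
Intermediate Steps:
$T{\left(D \right)} = 3 + D$ ($T{\left(D \right)} = D + 3 = 3 + D$)
$22804 - W{\left(T{\left(24 \right)} \right)} = 22804 - \left(3 + 24\right) = 22804 - 27 = 22777$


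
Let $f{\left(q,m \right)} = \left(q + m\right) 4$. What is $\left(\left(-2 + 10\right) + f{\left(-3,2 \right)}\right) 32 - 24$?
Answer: $104$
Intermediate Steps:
$f{\left(q,m \right)} = 4 m + 4 q$ ($f{\left(q,m \right)} = \left(m + q\right) 4 = 4 m + 4 q$)
$\left(\left(-2 + 10\right) + f{\left(-3,2 \right)}\right) 32 - 24 = \left(\left(-2 + 10\right) + \left(4 \cdot 2 + 4 \left(-3\right)\right)\right) 32 - 24 = \left(8 + \left(8 - 12\right)\right) 32 - 24 = \left(8 - 4\right) 32 - 24 = 4 \cdot 32 - 24 = 128 - 24 = 104$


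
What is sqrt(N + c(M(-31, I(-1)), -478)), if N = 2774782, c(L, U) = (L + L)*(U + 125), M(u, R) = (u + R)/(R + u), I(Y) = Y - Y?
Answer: 46*sqrt(1311) ≈ 1665.6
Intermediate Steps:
I(Y) = 0
M(u, R) = 1 (M(u, R) = (R + u)/(R + u) = 1)
c(L, U) = 2*L*(125 + U) (c(L, U) = (2*L)*(125 + U) = 2*L*(125 + U))
sqrt(N + c(M(-31, I(-1)), -478)) = sqrt(2774782 + 2*1*(125 - 478)) = sqrt(2774782 + 2*1*(-353)) = sqrt(2774782 - 706) = sqrt(2774076) = 46*sqrt(1311)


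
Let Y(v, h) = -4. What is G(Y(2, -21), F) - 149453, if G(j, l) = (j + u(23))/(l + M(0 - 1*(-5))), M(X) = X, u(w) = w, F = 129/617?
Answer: -480330219/3214 ≈ -1.4945e+5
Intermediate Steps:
F = 129/617 (F = 129*(1/617) = 129/617 ≈ 0.20908)
G(j, l) = (23 + j)/(5 + l) (G(j, l) = (j + 23)/(l + (0 - 1*(-5))) = (23 + j)/(l + (0 + 5)) = (23 + j)/(l + 5) = (23 + j)/(5 + l))
G(Y(2, -21), F) - 149453 = (23 - 4)/(5 + 129/617) - 149453 = 19/(3214/617) - 149453 = (617/3214)*19 - 149453 = 11723/3214 - 149453 = -480330219/3214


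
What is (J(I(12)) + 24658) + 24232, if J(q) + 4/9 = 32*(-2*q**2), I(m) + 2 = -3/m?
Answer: 437090/9 ≈ 48566.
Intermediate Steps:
I(m) = -2 - 3/m
J(q) = -4/9 - 64*q**2 (J(q) = -4/9 + 32*(-2*q**2) = -4/9 - 64*q**2)
(J(I(12)) + 24658) + 24232 = ((-4/9 - 64*(-2 - 3/12)**2) + 24658) + 24232 = ((-4/9 - 64*(-2 - 3*1/12)**2) + 24658) + 24232 = ((-4/9 - 64*(-2 - 1/4)**2) + 24658) + 24232 = ((-4/9 - 64*(-9/4)**2) + 24658) + 24232 = ((-4/9 - 64*81/16) + 24658) + 24232 = ((-4/9 - 324) + 24658) + 24232 = (-2920/9 + 24658) + 24232 = 219002/9 + 24232 = 437090/9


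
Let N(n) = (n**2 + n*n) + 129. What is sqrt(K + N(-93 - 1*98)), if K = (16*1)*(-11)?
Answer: sqrt(72915) ≈ 270.03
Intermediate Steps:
N(n) = 129 + 2*n**2 (N(n) = (n**2 + n**2) + 129 = 2*n**2 + 129 = 129 + 2*n**2)
K = -176 (K = 16*(-11) = -176)
sqrt(K + N(-93 - 1*98)) = sqrt(-176 + (129 + 2*(-93 - 1*98)**2)) = sqrt(-176 + (129 + 2*(-93 - 98)**2)) = sqrt(-176 + (129 + 2*(-191)**2)) = sqrt(-176 + (129 + 2*36481)) = sqrt(-176 + (129 + 72962)) = sqrt(-176 + 73091) = sqrt(72915)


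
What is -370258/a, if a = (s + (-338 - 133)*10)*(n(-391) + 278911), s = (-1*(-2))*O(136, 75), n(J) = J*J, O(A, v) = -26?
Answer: 185129/1028096752 ≈ 0.00018007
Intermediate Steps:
n(J) = J**2
s = -52 (s = -1*(-2)*(-26) = 2*(-26) = -52)
a = -2056193504 (a = (-52 + (-338 - 133)*10)*((-391)**2 + 278911) = (-52 - 471*10)*(152881 + 278911) = (-52 - 4710)*431792 = -4762*431792 = -2056193504)
-370258/a = -370258/(-2056193504) = -370258*(-1/2056193504) = 185129/1028096752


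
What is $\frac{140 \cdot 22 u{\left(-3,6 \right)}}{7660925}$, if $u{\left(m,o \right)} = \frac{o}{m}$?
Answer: $- \frac{1232}{1532185} \approx -0.00080408$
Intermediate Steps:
$\frac{140 \cdot 22 u{\left(-3,6 \right)}}{7660925} = \frac{140 \cdot 22 \frac{6}{-3}}{7660925} = 3080 \cdot 6 \left(- \frac{1}{3}\right) \frac{1}{7660925} = 3080 \left(-2\right) \frac{1}{7660925} = \left(-6160\right) \frac{1}{7660925} = - \frac{1232}{1532185}$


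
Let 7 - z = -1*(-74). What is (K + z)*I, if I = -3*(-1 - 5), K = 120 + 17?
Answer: 1260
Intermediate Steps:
K = 137
z = -67 (z = 7 - (-1)*(-74) = 7 - 1*74 = 7 - 74 = -67)
I = 18 (I = -3*(-6) = 18)
(K + z)*I = (137 - 67)*18 = 70*18 = 1260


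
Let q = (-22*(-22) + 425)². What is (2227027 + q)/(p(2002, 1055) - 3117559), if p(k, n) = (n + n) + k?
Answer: -3053308/3113447 ≈ -0.98068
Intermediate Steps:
p(k, n) = k + 2*n (p(k, n) = 2*n + k = k + 2*n)
q = 826281 (q = (484 + 425)² = 909² = 826281)
(2227027 + q)/(p(2002, 1055) - 3117559) = (2227027 + 826281)/((2002 + 2*1055) - 3117559) = 3053308/((2002 + 2110) - 3117559) = 3053308/(4112 - 3117559) = 3053308/(-3113447) = 3053308*(-1/3113447) = -3053308/3113447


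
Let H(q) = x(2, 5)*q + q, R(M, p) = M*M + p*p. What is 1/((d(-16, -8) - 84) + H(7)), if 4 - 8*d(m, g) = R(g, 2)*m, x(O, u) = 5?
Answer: 2/189 ≈ 0.010582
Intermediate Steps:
R(M, p) = M² + p²
d(m, g) = ½ - m*(4 + g²)/8 (d(m, g) = ½ - (g² + 2²)*m/8 = ½ - (g² + 4)*m/8 = ½ - (4 + g²)*m/8 = ½ - m*(4 + g²)/8)
H(q) = 6*q (H(q) = 5*q + q = 6*q)
1/((d(-16, -8) - 84) + H(7)) = 1/(((½ - ⅛*(-16)*(4 + (-8)²)) - 84) + 6*7) = 1/(((½ - ⅛*(-16)*(4 + 64)) - 84) + 42) = 1/(((½ - ⅛*(-16)*68) - 84) + 42) = 1/(((½ + 136) - 84) + 42) = 1/((273/2 - 84) + 42) = 1/(105/2 + 42) = 1/(189/2) = 2/189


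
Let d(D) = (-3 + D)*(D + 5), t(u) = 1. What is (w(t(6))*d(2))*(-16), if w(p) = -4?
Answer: -448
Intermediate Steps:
d(D) = (-3 + D)*(5 + D)
(w(t(6))*d(2))*(-16) = -4*(-15 + 2² + 2*2)*(-16) = -4*(-15 + 4 + 4)*(-16) = -4*(-7)*(-16) = 28*(-16) = -448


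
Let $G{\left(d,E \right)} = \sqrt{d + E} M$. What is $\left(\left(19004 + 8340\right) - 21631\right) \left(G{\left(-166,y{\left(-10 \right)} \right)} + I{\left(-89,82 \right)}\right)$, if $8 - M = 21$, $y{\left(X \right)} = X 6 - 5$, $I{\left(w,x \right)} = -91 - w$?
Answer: $-11426 - 74269 i \sqrt{231} \approx -11426.0 - 1.1288 \cdot 10^{6} i$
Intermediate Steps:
$y{\left(X \right)} = -5 + 6 X$ ($y{\left(X \right)} = 6 X - 5 = -5 + 6 X$)
$M = -13$ ($M = 8 - 21 = -13$)
$G{\left(d,E \right)} = - 13 \sqrt{E + d}$ ($G{\left(d,E \right)} = \sqrt{d + E} \left(-13\right) = \sqrt{E + d} \left(-13\right) = - 13 \sqrt{E + d}$)
$\left(\left(19004 + 8340\right) - 21631\right) \left(G{\left(-166,y{\left(-10 \right)} \right)} + I{\left(-89,82 \right)}\right) = \left(\left(19004 + 8340\right) - 21631\right) \left(- 13 \sqrt{\left(-5 + 6 \left(-10\right)\right) - 166} - 2\right) = \left(27344 - 21631\right) \left(- 13 \sqrt{\left(-5 - 60\right) - 166} + \left(-91 + 89\right)\right) = 5713 \left(- 13 \sqrt{-65 - 166} - 2\right) = 5713 \left(- 13 \sqrt{-231} - 2\right) = 5713 \left(- 13 i \sqrt{231} - 2\right) = 5713 \left(-2 - 13 i \sqrt{231}\right) = -11426 - 74269 i \sqrt{231}$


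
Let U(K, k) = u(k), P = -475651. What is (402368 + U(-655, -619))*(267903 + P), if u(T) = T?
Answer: -83462551252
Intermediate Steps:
U(K, k) = k
(402368 + U(-655, -619))*(267903 + P) = (402368 - 619)*(267903 - 475651) = 401749*(-207748) = -83462551252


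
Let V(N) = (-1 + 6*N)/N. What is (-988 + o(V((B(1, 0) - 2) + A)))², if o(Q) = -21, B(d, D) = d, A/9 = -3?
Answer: 1018081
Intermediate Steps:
A = -27 (A = 9*(-3) = -27)
V(N) = (-1 + 6*N)/N
(-988 + o(V((B(1, 0) - 2) + A)))² = (-988 - 21)² = (-1009)² = 1018081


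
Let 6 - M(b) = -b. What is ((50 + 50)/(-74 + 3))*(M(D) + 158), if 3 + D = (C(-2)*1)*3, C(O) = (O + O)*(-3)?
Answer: -19700/71 ≈ -277.46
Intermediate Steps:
C(O) = -6*O (C(O) = (2*O)*(-3) = -6*O)
D = 33 (D = -3 + (-6*(-2)*1)*3 = -3 + (12*1)*3 = -3 + 12*3 = -3 + 36 = 33)
M(b) = 6 + b (M(b) = 6 - (-1)*b = 6 + b)
((50 + 50)/(-74 + 3))*(M(D) + 158) = ((50 + 50)/(-74 + 3))*((6 + 33) + 158) = (100/(-71))*(39 + 158) = (100*(-1/71))*197 = -100/71*197 = -19700/71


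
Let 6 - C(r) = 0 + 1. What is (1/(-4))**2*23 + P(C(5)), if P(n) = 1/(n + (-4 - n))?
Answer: 19/16 ≈ 1.1875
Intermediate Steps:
C(r) = 5 (C(r) = 6 - (0 + 1) = 6 - 1*1 = 6 - 1 = 5)
P(n) = -1/4 (P(n) = 1/(-4) = -1/4)
(1/(-4))**2*23 + P(C(5)) = (1/(-4))**2*23 - 1/4 = (-1/4)**2*23 - 1/4 = (1/16)*23 - 1/4 = 23/16 - 1/4 = 19/16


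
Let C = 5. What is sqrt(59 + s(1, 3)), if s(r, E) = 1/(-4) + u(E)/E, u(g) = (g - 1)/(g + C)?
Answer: sqrt(2118)/6 ≈ 7.6703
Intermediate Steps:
u(g) = (-1 + g)/(5 + g) (u(g) = (g - 1)/(g + 5) = (-1 + g)/(5 + g))
s(r, E) = -1/4 + (-1 + E)/(E*(5 + E)) (s(r, E) = 1/(-4) + ((-1 + E)/(5 + E))/E = 1*(-1/4) + (-1 + E)/(E*(5 + E)) = -1/4 + (-1 + E)/(E*(5 + E)))
sqrt(59 + s(1, 3)) = sqrt(59 + (1/4)*(-4 - 1*3 - 1*3**2)/(3*(5 + 3))) = sqrt(59 + (1/4)*(1/3)*(-4 - 3 - 1*9)/8) = sqrt(59 + (1/4)*(1/3)*(1/8)*(-4 - 3 - 9)) = sqrt(59 + (1/4)*(1/3)*(1/8)*(-16)) = sqrt(59 - 1/6) = sqrt(353/6) = sqrt(2118)/6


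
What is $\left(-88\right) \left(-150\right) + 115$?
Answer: $13315$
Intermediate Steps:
$\left(-88\right) \left(-150\right) + 115 = 13200 + 115 = 13315$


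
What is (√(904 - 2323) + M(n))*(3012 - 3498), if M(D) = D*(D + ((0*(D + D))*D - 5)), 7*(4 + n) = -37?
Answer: -3159000/49 - 486*I*√1419 ≈ -64469.0 - 18307.0*I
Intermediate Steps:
n = -65/7 (n = -4 + (⅐)*(-37) = -4 - 37/7 = -65/7 ≈ -9.2857)
M(D) = D*(-5 + D) (M(D) = D*(D + ((0*(2*D))*D - 5)) = D*(D + (0*D - 5)) = D*(D + (0 - 5)) = D*(D - 5) = D*(-5 + D))
(√(904 - 2323) + M(n))*(3012 - 3498) = (√(904 - 2323) - 65*(-5 - 65/7)/7)*(3012 - 3498) = (√(-1419) - 65/7*(-100/7))*(-486) = (I*√1419 + 6500/49)*(-486) = (6500/49 + I*√1419)*(-486) = -3159000/49 - 486*I*√1419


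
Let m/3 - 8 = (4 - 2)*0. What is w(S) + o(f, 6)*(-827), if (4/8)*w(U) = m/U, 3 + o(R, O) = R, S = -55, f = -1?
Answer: 181892/55 ≈ 3307.1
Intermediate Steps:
o(R, O) = -3 + R
m = 24 (m = 24 + 3*((4 - 2)*0) = 24 + 3*(2*0) = 24 + 3*0 = 24 + 0 = 24)
w(U) = 48/U (w(U) = 2*(24/U) = 48/U)
w(S) + o(f, 6)*(-827) = 48/(-55) + (-3 - 1)*(-827) = 48*(-1/55) - 4*(-827) = -48/55 + 3308 = 181892/55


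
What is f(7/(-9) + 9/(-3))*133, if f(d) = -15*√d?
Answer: -665*I*√34 ≈ -3877.6*I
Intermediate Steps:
f(7/(-9) + 9/(-3))*133 = -15*√(7/(-9) + 9/(-3))*133 = -15*√(7*(-⅑) + 9*(-⅓))*133 = -15*√(-7/9 - 3)*133 = -5*I*√34*133 = -665*I*√34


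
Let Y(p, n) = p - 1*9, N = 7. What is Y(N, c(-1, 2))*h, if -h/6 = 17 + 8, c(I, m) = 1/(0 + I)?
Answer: 300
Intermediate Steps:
c(I, m) = 1/I
Y(p, n) = -9 + p (Y(p, n) = p - 9 = -9 + p)
h = -150 (h = -6*(17 + 8) = -6*25 = -150)
Y(N, c(-1, 2))*h = (-9 + 7)*(-150) = -2*(-150) = 300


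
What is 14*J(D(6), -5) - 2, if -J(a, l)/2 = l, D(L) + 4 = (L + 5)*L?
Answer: 138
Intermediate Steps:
D(L) = -4 + L*(5 + L) (D(L) = -4 + (L + 5)*L = -4 + (5 + L)*L = -4 + L*(5 + L))
J(a, l) = -2*l
14*J(D(6), -5) - 2 = 14*(-2*(-5)) - 2 = 14*10 - 2 = 140 - 2 = 138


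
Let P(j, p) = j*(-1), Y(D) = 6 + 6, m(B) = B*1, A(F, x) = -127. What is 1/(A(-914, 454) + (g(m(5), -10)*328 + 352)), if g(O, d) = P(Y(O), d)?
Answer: -1/3711 ≈ -0.00026947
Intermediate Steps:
m(B) = B
Y(D) = 12
P(j, p) = -j
g(O, d) = -12 (g(O, d) = -1*12 = -12)
1/(A(-914, 454) + (g(m(5), -10)*328 + 352)) = 1/(-127 + (-12*328 + 352)) = 1/(-127 + (-3936 + 352)) = 1/(-127 - 3584) = 1/(-3711) = -1/3711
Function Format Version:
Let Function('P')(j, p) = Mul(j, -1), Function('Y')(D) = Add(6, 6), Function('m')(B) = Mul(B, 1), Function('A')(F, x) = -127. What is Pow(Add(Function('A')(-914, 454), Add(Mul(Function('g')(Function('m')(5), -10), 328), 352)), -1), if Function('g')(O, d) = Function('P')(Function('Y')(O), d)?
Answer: Rational(-1, 3711) ≈ -0.00026947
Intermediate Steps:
Function('m')(B) = B
Function('Y')(D) = 12
Function('P')(j, p) = Mul(-1, j)
Function('g')(O, d) = -12 (Function('g')(O, d) = Mul(-1, 12) = -12)
Pow(Add(Function('A')(-914, 454), Add(Mul(Function('g')(Function('m')(5), -10), 328), 352)), -1) = Pow(Add(-127, Add(Mul(-12, 328), 352)), -1) = Pow(Add(-127, Add(-3936, 352)), -1) = Pow(Add(-127, -3584), -1) = Pow(-3711, -1) = Rational(-1, 3711)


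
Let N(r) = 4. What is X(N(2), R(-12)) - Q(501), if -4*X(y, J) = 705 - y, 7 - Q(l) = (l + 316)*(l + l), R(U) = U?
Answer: 3273807/4 ≈ 8.1845e+5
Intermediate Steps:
Q(l) = 7 - 2*l*(316 + l) (Q(l) = 7 - (l + 316)*(l + l) = 7 - (316 + l)*2*l = 7 - 2*l*(316 + l))
X(y, J) = -705/4 + y/4 (X(y, J) = -(705 - y)/4 = -705/4 + y/4)
X(N(2), R(-12)) - Q(501) = (-705/4 + (1/4)*4) - (7 - 632*501 - 2*501**2) = (-705/4 + 1) - (7 - 316632 - 2*251001) = -701/4 - (7 - 316632 - 502002) = -701/4 - 1*(-818627) = -701/4 + 818627 = 3273807/4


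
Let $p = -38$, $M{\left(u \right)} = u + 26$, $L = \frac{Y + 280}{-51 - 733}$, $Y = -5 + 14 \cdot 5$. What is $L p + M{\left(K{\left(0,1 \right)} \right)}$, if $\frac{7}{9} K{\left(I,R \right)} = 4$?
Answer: $\frac{18763}{392} \approx 47.865$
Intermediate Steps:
$Y = 65$ ($Y = -5 + 70 = 65$)
$K{\left(I,R \right)} = \frac{36}{7}$ ($K{\left(I,R \right)} = \frac{9}{7} \cdot 4 = \frac{36}{7}$)
$L = - \frac{345}{784}$ ($L = \frac{65 + 280}{-51 - 733} = \frac{345}{-784} = 345 \left(- \frac{1}{784}\right) = - \frac{345}{784} \approx -0.44005$)
$M{\left(u \right)} = 26 + u$
$L p + M{\left(K{\left(0,1 \right)} \right)} = \left(- \frac{345}{784}\right) \left(-38\right) + \left(26 + \frac{36}{7}\right) = \frac{6555}{392} + \frac{218}{7} = \frac{18763}{392}$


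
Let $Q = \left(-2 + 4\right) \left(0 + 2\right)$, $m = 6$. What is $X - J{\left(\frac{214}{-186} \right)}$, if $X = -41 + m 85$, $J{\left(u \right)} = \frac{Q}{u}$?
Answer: $\frac{50555}{107} \approx 472.48$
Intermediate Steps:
$Q = 4$ ($Q = 2 \cdot 2 = 4$)
$J{\left(u \right)} = \frac{4}{u}$
$X = 469$ ($X = -41 + 6 \cdot 85 = -41 + 510 = 469$)
$X - J{\left(\frac{214}{-186} \right)} = 469 - \frac{4}{214 \frac{1}{-186}} = 469 - \frac{4}{214 \left(- \frac{1}{186}\right)} = 469 - \frac{4}{- \frac{107}{93}} = 469 - 4 \left(- \frac{93}{107}\right) = 469 - - \frac{372}{107} = 469 + \frac{372}{107} = \frac{50555}{107}$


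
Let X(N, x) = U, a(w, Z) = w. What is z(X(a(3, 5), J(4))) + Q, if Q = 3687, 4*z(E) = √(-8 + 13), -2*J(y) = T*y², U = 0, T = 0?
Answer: 3687 + √5/4 ≈ 3687.6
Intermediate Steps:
J(y) = 0 (J(y) = -0*y² = -½*0 = 0)
X(N, x) = 0
z(E) = √5/4 (z(E) = √(-8 + 13)/4 = √5/4)
z(X(a(3, 5), J(4))) + Q = √5/4 + 3687 = 3687 + √5/4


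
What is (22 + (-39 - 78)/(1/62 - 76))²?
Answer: 12297922816/22193521 ≈ 554.12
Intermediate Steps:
(22 + (-39 - 78)/(1/62 - 76))² = (22 - 117/(1/62 - 76))² = (22 - 117/(-4711/62))² = (22 - 117*(-62/4711))² = (22 + 7254/4711)² = (110896/4711)² = 12297922816/22193521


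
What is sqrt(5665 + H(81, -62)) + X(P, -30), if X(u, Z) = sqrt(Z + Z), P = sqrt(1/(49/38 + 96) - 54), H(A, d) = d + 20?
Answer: sqrt(5623) + 2*I*sqrt(15) ≈ 74.987 + 7.746*I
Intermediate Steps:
H(A, d) = 20 + d
P = 20*I*sqrt(1844803)/3697 (P = sqrt(1/(49*(1/38) + 96) - 54) = sqrt(1/(49/38 + 96) - 54) = sqrt(1/(3697/38) - 54) = sqrt(38/3697 - 54) = sqrt(-199600/3697) = 20*I*sqrt(1844803)/3697 ≈ 7.3478*I)
X(u, Z) = sqrt(2)*sqrt(Z) (X(u, Z) = sqrt(2*Z) = sqrt(2)*sqrt(Z))
sqrt(5665 + H(81, -62)) + X(P, -30) = sqrt(5665 + (20 - 62)) + sqrt(2)*sqrt(-30) = sqrt(5665 - 42) + sqrt(2)*(I*sqrt(30)) = sqrt(5623) + 2*I*sqrt(15)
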